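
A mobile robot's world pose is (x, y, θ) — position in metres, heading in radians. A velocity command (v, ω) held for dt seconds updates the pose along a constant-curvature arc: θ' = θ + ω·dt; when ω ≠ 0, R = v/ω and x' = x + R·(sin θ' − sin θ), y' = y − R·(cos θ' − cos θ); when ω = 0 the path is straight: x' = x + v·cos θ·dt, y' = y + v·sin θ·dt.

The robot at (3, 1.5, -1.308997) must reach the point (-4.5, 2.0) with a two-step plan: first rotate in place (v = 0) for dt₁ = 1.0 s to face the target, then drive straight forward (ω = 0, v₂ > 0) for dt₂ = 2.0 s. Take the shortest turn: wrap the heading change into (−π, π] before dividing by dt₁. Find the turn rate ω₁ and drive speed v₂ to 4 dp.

ω₁ = -1.8992, v₂ = 3.7583

heading to target = atan2(2−1.5, -4.5−3) = 3.0750
Δθ = wrap(3.0750 − -1.3090) = -1.8992; ω₁ = Δθ/dt₁ = -1.8992
distance = √((-4.5−3)² + (2−1.5)²) = 7.5166; v₂ = distance/dt₂ = 3.7583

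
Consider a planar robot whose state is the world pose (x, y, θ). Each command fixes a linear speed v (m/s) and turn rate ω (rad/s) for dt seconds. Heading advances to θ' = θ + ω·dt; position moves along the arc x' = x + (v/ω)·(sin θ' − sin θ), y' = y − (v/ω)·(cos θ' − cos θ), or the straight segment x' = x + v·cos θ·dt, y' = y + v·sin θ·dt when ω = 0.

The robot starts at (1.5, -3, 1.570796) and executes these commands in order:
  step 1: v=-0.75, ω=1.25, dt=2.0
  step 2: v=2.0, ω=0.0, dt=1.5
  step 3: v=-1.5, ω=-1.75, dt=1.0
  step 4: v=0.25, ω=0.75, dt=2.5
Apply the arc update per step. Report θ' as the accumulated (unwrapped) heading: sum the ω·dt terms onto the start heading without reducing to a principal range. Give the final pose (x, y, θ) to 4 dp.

(1.5654, -5.7538, 4.1958)

step 1: θ'=4.0708 (R=-0.6000) → pose (2.5807, -3.3591, 4.0708)
step 2: θ'=4.0708 (straight) → pose (0.7853, -5.7625, 4.0708)
step 3: θ'=2.3208 (R=0.8571) → pose (2.0991, -5.6912, 2.3208)
step 4: θ'=4.1958 (R=0.3333) → pose (1.5654, -5.7538, 4.1958)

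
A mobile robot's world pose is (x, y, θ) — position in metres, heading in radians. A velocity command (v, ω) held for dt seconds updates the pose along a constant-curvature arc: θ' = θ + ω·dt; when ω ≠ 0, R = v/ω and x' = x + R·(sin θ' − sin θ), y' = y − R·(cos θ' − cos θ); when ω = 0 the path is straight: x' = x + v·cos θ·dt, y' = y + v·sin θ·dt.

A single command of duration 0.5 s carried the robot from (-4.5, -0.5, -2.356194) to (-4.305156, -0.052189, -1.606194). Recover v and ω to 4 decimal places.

v = -1.0000, ω = 1.5000

Δθ = -1.606194 − -2.356194 = 0.750000
ω = Δθ/dt = 0.750000/0.5 = 1.5000
R = −Δy/(cos θ' − cos θ) = -0.6667
v = R·ω = -0.6667·1.5000 = -1.0000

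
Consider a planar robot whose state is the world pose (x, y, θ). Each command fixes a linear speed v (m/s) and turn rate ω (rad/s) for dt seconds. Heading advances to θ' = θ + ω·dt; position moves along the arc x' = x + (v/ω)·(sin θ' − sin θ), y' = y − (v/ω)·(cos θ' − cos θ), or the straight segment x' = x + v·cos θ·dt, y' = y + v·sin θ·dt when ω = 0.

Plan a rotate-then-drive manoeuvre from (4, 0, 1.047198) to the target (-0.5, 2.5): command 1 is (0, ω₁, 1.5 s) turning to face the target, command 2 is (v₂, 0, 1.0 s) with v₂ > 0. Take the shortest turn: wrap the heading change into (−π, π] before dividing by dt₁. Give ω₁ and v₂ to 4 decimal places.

ω₁ = 1.0582, v₂ = 5.1478

heading to target = atan2(2.5−0, -0.5−4) = 2.6345
Δθ = wrap(2.6345 − 1.0472) = 1.5873; ω₁ = Δθ/dt₁ = 1.0582
distance = √((-0.5−4)² + (2.5−0)²) = 5.1478; v₂ = distance/dt₂ = 5.1478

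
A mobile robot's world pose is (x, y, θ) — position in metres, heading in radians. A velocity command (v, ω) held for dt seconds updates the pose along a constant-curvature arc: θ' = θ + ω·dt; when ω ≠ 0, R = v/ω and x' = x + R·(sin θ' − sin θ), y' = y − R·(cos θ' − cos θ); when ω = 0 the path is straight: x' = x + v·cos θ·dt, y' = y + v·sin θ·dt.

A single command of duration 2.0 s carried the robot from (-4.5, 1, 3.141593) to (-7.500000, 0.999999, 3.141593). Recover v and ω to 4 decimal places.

v = 1.5000, ω = 0.0000

Δθ = 3.141593 − 3.141593 = 0.000000
ω = Δθ/dt = 0.000000/2.0 = 0.0000
ω = 0 → v = (Δx·cos θ + Δy·sin θ)/dt = 1.5000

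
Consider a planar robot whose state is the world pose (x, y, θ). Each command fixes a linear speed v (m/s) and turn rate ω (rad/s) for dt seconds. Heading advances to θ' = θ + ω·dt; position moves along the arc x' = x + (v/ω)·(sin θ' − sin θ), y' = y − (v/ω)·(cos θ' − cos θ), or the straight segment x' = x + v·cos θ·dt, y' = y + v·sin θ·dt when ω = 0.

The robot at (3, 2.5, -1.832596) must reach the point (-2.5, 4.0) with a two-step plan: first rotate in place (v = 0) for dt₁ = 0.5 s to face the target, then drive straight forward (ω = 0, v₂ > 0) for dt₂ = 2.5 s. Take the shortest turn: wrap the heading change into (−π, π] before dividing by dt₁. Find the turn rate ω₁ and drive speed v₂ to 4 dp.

heading to target = atan2(4−2.5, -2.5−3) = 2.8753
Δθ = wrap(2.8753 − -1.8326) = -1.5752; ω₁ = Δθ/dt₁ = -3.1505
distance = √((-2.5−3)² + (4−2.5)²) = 5.7009; v₂ = distance/dt₂ = 2.2804

ω₁ = -3.1505, v₂ = 2.2804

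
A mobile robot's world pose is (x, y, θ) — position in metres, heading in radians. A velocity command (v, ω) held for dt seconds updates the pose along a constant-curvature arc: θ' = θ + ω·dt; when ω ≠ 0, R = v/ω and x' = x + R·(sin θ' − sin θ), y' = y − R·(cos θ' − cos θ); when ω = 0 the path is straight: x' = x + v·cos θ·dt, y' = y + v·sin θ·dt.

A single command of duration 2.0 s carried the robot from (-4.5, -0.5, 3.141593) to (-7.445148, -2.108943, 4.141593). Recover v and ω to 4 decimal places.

Δθ = 4.141593 − 3.141593 = 1.000000
ω = Δθ/dt = 1.000000/2.0 = 0.5000
R = Δx/(sin θ' − sin θ) = 3.5000
v = R·ω = 3.5000·0.5000 = 1.7500

v = 1.7500, ω = 0.5000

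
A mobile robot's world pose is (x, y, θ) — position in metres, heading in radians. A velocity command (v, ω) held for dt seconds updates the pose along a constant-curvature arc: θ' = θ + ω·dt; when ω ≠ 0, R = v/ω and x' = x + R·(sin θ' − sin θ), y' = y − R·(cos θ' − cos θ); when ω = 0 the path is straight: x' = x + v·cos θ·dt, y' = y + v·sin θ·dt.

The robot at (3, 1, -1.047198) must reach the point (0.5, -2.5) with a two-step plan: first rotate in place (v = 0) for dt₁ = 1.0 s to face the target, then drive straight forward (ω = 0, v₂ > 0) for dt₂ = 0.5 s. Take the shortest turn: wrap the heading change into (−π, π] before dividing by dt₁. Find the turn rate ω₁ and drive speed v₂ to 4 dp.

ω₁ = -1.1438, v₂ = 8.6023

heading to target = atan2(-2.5−1, 0.5−3) = -2.1910
Δθ = wrap(-2.1910 − -1.0472) = -1.1438; ω₁ = Δθ/dt₁ = -1.1438
distance = √((0.5−3)² + (-2.5−1)²) = 4.3012; v₂ = distance/dt₂ = 8.6023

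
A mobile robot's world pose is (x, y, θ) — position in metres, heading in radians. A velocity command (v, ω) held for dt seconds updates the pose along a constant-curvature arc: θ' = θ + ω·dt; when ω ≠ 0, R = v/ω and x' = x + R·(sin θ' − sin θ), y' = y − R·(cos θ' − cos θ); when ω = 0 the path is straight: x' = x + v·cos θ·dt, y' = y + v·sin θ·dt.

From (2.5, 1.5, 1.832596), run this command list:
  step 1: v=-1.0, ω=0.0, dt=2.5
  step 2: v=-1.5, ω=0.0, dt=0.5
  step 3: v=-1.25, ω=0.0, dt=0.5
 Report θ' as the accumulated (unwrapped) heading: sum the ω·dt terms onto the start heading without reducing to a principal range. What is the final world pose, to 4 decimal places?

step 1: θ'=1.8326 (straight) → pose (3.1470, -0.9148, 1.8326)
step 2: θ'=1.8326 (straight) → pose (3.3412, -1.6393, 1.8326)
step 3: θ'=1.8326 (straight) → pose (3.5029, -2.2430, 1.8326)

(3.5029, -2.2430, 1.8326)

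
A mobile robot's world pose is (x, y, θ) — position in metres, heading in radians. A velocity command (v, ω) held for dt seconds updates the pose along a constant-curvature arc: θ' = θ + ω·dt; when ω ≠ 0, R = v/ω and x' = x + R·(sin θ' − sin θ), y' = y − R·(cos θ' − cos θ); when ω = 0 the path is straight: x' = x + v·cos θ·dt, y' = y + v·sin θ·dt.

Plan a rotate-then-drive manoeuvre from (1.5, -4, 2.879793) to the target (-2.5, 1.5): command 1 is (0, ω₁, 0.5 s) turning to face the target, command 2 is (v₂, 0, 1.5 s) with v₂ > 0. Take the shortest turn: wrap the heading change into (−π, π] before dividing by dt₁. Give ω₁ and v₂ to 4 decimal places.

ω₁ = -1.3604, v₂ = 4.5338

heading to target = atan2(1.5−-4, -2.5−1.5) = 2.1996
Δθ = wrap(2.1996 − 2.8798) = -0.6802; ω₁ = Δθ/dt₁ = -1.3604
distance = √((-2.5−1.5)² + (1.5−-4)²) = 6.8007; v₂ = distance/dt₂ = 4.5338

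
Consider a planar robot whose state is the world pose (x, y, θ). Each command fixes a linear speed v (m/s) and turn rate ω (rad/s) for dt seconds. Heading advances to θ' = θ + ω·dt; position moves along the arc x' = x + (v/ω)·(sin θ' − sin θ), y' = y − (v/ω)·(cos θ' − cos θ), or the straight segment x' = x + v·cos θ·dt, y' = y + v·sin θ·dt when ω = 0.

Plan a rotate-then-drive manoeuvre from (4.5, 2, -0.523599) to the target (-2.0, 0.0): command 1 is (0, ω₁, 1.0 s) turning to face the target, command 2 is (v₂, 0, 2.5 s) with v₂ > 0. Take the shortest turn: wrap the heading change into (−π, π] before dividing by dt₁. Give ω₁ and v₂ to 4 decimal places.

heading to target = atan2(0−2, -2−4.5) = -2.8431
Δθ = wrap(-2.8431 − -0.5236) = -2.3195; ω₁ = Δθ/dt₁ = -2.3195
distance = √((-2−4.5)² + (0−2)²) = 6.8007; v₂ = distance/dt₂ = 2.7203

ω₁ = -2.3195, v₂ = 2.7203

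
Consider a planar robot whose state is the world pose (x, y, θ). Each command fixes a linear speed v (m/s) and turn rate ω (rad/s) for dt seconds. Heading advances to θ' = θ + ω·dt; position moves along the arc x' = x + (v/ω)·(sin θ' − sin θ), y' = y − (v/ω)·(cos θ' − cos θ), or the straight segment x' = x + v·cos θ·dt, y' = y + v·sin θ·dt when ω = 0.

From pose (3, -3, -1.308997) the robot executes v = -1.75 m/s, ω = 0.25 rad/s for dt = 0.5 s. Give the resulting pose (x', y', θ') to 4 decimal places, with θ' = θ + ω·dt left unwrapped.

θ' = -1.3090 + 0.25·0.5 = -1.1840
R = v/ω = -1.75/0.25 = -7.0000
x' = 3 + -7.0000·(sin -1.1840 − sin -1.3090) = 2.7214
y' = -3 − -7.0000·(cos -1.1840 − cos -1.3090) = -2.1711

(2.7214, -2.1711, -1.1840)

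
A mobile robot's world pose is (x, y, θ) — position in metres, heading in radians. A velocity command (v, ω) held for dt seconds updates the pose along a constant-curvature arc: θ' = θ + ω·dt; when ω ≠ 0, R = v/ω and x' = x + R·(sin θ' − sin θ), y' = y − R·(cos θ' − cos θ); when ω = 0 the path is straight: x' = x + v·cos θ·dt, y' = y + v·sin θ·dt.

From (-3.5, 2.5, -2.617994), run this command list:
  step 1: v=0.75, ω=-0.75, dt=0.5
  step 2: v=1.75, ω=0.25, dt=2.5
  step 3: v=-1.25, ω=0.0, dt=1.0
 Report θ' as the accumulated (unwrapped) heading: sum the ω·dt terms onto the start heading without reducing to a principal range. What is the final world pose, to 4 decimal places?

step 1: θ'=-2.9930 (R=-1.0000) → pose (-3.8519, 2.3770, -2.9930)
step 2: θ'=-2.3680 (R=7.0000) → pose (-7.7066, 0.4620, -2.3680)
step 3: θ'=-2.3680 (straight) → pose (-6.8123, 1.3354, -2.3680)

(-6.8123, 1.3354, -2.3680)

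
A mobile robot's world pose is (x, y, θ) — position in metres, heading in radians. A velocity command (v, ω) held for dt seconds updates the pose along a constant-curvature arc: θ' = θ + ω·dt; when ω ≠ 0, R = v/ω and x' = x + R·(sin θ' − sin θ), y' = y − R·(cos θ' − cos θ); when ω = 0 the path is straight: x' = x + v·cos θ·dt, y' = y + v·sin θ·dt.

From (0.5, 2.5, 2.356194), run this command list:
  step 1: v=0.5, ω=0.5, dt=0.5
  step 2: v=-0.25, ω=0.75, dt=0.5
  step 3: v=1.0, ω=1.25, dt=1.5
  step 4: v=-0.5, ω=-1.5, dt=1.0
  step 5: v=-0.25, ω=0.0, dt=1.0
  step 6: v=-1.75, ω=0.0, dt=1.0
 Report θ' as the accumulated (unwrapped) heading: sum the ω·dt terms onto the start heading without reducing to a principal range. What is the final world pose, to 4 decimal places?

(1.7134, 2.5056, 3.3562)

step 1: θ'=2.6062 (R=1.0000) → pose (0.3031, 2.6530, 2.6062)
step 2: θ'=2.9812 (R=-0.3333) → pose (0.4199, 2.6106, 2.9812)
step 3: θ'=4.8562 (R=0.8000) → pose (-0.4996, 1.7062, 4.8562)
step 4: θ'=3.3562 (R=0.3333) → pose (-0.2407, 2.0797, 3.3562)
step 5: θ'=3.3562 (straight) → pose (0.0036, 2.1329, 3.3562)
step 6: θ'=3.3562 (straight) → pose (1.7134, 2.5056, 3.3562)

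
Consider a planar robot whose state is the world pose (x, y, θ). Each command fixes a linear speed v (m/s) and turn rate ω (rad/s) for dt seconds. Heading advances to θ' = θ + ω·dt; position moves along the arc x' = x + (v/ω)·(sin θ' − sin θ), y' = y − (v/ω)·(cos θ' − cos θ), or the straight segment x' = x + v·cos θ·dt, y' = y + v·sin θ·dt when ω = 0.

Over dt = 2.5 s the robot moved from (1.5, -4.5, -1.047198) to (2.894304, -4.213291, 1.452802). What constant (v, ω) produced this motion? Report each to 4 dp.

Δθ = 1.452802 − -1.047198 = 2.500000
ω = Δθ/dt = 2.500000/2.5 = 1.0000
R = Δx/(sin θ' − sin θ) = 0.7500
v = R·ω = 0.7500·1.0000 = 0.7500

v = 0.7500, ω = 1.0000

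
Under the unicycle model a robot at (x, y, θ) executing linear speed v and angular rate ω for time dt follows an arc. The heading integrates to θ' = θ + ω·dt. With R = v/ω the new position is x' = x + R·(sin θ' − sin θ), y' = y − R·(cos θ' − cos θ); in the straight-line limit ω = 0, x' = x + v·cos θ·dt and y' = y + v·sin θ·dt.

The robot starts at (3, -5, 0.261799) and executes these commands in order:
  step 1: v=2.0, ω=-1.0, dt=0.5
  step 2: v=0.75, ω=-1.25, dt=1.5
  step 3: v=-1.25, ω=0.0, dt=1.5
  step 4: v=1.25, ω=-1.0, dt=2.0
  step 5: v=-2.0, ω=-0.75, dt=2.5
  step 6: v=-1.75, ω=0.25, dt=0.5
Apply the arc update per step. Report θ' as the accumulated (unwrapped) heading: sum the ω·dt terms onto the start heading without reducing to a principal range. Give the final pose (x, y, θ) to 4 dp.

step 1: θ'=-0.2382 (R=-2.0000) → pose (3.9895, -4.9883, -0.2382)
step 2: θ'=-2.1132 (R=-0.6000) → pose (4.3619, -5.8811, -2.1132)
step 3: θ'=-2.1132 (straight) → pose (5.3297, -4.2752, -2.1132)
step 4: θ'=-4.1132 (R=-1.2500) → pose (3.2269, -4.3349, -4.1132)
step 5: θ'=-5.9882 (R=2.6667) → pose (1.8000, -8.3903, -5.9882)
step 6: θ'=-5.8632 (R=-7.0000) → pose (0.9809, -8.6963, -5.8632)

(0.9809, -8.6963, -5.8632)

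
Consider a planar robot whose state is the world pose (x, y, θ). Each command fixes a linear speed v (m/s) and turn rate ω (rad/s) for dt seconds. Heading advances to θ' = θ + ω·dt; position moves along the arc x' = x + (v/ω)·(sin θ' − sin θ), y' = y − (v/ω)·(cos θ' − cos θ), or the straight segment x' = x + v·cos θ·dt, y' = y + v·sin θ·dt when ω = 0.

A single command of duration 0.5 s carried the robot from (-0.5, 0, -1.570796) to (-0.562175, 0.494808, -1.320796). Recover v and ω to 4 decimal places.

Δθ = -1.320796 − -1.570796 = 0.250000
ω = Δθ/dt = 0.250000/0.5 = 0.5000
R = −Δy/(cos θ' − cos θ) = -2.0000
v = R·ω = -2.0000·0.5000 = -1.0000

v = -1.0000, ω = 0.5000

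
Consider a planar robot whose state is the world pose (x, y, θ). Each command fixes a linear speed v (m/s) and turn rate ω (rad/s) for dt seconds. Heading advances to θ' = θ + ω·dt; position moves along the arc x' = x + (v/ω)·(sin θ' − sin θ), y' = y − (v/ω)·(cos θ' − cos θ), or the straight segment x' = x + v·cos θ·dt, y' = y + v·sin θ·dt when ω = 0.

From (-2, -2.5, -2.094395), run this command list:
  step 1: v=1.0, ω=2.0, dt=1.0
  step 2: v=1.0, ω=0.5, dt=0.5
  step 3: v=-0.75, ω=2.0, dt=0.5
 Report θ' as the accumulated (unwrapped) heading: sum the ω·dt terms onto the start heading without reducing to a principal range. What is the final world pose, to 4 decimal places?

step 1: θ'=-0.0944 (R=0.5000) → pose (-1.6141, -3.2478, -0.0944)
step 2: θ'=0.1556 (R=2.0000) → pose (-1.1156, -3.2325, 0.1556)
step 3: θ'=1.1556 (R=-0.3750) → pose (-1.4007, -3.4517, 1.1556)

(-1.4007, -3.4517, 1.1556)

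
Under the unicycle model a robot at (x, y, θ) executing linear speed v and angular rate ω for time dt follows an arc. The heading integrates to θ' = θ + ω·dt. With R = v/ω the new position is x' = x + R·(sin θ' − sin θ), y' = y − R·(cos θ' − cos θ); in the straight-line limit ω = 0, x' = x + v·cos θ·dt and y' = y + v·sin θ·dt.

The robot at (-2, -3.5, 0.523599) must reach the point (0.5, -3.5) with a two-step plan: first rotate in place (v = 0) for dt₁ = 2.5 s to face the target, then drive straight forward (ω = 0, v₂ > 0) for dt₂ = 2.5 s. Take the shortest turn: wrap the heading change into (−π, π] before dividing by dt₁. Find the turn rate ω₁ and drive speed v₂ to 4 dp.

heading to target = atan2(-3.5−-3.5, 0.5−-2) = 0.0000
Δθ = wrap(0.0000 − 0.5236) = -0.5236; ω₁ = Δθ/dt₁ = -0.2094
distance = √((0.5−-2)² + (-3.5−-3.5)²) = 2.5000; v₂ = distance/dt₂ = 1.0000

ω₁ = -0.2094, v₂ = 1.0000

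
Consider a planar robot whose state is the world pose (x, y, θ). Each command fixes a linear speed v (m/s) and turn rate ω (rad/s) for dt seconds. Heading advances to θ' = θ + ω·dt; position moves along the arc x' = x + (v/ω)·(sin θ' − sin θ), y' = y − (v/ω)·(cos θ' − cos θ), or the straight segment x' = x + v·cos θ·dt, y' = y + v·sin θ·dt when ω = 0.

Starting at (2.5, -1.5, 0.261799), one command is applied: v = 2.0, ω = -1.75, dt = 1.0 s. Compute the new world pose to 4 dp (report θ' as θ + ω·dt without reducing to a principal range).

(3.9348, -2.5096, -1.4882)

θ' = 0.2618 + -1.75·1.0 = -1.4882
R = v/ω = 2.0/-1.75 = -1.1429
x' = 2.5 + -1.1429·(sin -1.4882 − sin 0.2618) = 3.9348
y' = -1.5 − -1.1429·(cos -1.4882 − cos 0.2618) = -2.5096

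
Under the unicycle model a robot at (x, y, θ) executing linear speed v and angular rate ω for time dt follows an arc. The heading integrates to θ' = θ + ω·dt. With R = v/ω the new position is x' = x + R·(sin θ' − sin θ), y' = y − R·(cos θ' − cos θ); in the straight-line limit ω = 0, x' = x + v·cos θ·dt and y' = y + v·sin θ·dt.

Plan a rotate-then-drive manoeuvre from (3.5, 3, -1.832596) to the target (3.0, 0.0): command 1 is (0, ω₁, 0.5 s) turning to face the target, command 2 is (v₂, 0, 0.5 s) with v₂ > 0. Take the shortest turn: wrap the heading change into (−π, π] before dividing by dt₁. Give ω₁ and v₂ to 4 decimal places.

ω₁ = 0.1933, v₂ = 6.0828

heading to target = atan2(0−3, 3−3.5) = -1.7359
Δθ = wrap(-1.7359 − -1.8326) = 0.0967; ω₁ = Δθ/dt₁ = 0.1933
distance = √((3−3.5)² + (0−3)²) = 3.0414; v₂ = distance/dt₂ = 6.0828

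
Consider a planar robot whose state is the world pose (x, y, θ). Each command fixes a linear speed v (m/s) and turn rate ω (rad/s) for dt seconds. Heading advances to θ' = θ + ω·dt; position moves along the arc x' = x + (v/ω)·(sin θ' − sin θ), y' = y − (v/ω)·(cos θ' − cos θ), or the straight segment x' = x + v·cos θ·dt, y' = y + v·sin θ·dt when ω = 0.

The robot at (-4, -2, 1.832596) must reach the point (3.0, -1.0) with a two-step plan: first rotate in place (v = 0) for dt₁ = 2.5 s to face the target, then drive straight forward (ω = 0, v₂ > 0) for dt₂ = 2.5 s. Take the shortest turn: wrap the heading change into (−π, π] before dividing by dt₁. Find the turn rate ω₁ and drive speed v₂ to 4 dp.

heading to target = atan2(-1−-2, 3−-4) = 0.1419
Δθ = wrap(0.1419 − 1.8326) = -1.6907; ω₁ = Δθ/dt₁ = -0.6763
distance = √((3−-4)² + (-1−-2)²) = 7.0711; v₂ = distance/dt₂ = 2.8284

ω₁ = -0.6763, v₂ = 2.8284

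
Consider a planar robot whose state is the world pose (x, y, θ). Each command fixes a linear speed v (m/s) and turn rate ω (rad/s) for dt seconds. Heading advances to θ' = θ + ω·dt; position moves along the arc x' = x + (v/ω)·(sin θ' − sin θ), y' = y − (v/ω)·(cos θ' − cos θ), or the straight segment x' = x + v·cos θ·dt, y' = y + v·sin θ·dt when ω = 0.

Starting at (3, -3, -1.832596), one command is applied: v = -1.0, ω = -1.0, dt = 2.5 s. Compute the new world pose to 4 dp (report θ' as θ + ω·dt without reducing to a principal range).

(4.8947, -2.8881, -4.3326)

θ' = -1.8326 + -1.0·2.5 = -4.3326
R = v/ω = -1.0/-1.0 = 1.0000
x' = 3 + 1.0000·(sin -4.3326 − sin -1.8326) = 4.8947
y' = -3 − 1.0000·(cos -4.3326 − cos -1.8326) = -2.8881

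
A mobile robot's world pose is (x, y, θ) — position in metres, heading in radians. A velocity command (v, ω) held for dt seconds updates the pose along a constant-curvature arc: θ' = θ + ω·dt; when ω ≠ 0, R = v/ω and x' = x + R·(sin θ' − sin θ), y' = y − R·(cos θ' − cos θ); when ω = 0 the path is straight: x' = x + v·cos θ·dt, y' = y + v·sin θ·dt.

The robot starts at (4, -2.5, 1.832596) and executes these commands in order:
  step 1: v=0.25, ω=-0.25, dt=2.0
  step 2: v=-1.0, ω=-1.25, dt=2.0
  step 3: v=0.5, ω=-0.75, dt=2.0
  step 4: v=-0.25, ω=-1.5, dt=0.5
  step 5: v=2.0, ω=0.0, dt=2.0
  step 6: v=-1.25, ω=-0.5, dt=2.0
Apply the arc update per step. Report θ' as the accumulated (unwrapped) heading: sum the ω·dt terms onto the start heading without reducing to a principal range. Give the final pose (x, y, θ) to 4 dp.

(0.1561, -3.5626, -4.4174)

step 1: θ'=1.3326 (R=-1.0000) → pose (3.9942, -2.0052, 1.3326)
step 2: θ'=-1.1674 (R=0.8000) → pose (2.4810, -2.1305, -1.1674)
step 3: θ'=-2.6674 (R=-0.6667) → pose (2.1722, -2.9853, -2.6674)
step 4: θ'=-3.4174 (R=0.1667) → pose (2.2937, -2.9732, -3.4174)
step 5: θ'=-3.4174 (straight) → pose (-1.5551, -1.8839, -3.4174)
step 6: θ'=-4.4174 (R=2.5000) → pose (0.1561, -3.5626, -4.4174)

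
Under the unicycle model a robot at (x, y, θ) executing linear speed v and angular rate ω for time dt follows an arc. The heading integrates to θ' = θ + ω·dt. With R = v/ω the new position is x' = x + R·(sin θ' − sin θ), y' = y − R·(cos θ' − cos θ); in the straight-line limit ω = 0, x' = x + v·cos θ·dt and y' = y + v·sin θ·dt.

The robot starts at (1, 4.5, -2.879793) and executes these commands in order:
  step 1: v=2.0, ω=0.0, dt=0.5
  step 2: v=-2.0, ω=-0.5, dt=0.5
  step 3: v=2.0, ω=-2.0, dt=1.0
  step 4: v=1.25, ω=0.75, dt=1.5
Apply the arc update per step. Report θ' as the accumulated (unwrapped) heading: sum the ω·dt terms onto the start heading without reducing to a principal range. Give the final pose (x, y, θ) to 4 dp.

step 1: θ'=-2.8798 (straight) → pose (0.0341, 4.2412, -2.8798)
step 2: θ'=-3.1298 (R=4.0000) → pose (1.0222, 4.3772, -3.1298)
step 3: θ'=-5.1298 (R=-1.0000) → pose (0.0962, 5.7825, -5.1298)
step 4: θ'=-4.0048 (R=1.6667) → pose (-0.1608, 7.5415, -4.0048)

(-0.1608, 7.5415, -4.0048)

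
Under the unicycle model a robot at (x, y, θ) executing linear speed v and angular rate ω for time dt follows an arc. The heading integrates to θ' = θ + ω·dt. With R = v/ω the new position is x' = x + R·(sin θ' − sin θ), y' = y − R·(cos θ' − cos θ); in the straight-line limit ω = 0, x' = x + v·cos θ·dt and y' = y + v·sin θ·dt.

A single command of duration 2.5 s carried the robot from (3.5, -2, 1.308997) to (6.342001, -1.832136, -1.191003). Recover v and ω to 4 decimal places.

v = 1.5000, ω = -1.0000

Δθ = -1.191003 − 1.308997 = -2.500000
ω = Δθ/dt = -2.500000/2.5 = -1.0000
R = Δx/(sin θ' − sin θ) = -1.5000
v = R·ω = -1.5000·-1.0000 = 1.5000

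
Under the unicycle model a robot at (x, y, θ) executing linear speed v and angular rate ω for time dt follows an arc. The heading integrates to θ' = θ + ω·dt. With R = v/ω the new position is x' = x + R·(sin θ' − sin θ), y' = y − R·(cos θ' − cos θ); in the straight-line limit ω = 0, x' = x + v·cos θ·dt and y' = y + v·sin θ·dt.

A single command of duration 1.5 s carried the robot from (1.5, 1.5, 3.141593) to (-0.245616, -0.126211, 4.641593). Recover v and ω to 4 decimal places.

v = 1.7500, ω = 1.0000

Δθ = 4.641593 − 3.141593 = 1.500000
ω = Δθ/dt = 1.500000/1.5 = 1.0000
R = Δx/(sin θ' − sin θ) = 1.7500
v = R·ω = 1.7500·1.0000 = 1.7500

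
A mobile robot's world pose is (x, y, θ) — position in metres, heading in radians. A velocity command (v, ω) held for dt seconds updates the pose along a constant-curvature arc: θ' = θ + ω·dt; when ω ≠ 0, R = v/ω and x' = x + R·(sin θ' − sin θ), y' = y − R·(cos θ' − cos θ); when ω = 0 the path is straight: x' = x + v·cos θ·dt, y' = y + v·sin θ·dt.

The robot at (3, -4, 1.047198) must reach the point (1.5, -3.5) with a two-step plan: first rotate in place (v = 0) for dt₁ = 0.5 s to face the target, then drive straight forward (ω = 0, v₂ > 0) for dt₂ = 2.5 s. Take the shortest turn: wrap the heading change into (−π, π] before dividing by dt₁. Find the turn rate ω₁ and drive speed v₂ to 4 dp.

ω₁ = 3.5453, v₂ = 0.6325

heading to target = atan2(-3.5−-4, 1.5−3) = 2.8198
Δθ = wrap(2.8198 − 1.0472) = 1.7726; ω₁ = Δθ/dt₁ = 3.5453
distance = √((1.5−3)² + (-3.5−-4)²) = 1.5811; v₂ = distance/dt₂ = 0.6325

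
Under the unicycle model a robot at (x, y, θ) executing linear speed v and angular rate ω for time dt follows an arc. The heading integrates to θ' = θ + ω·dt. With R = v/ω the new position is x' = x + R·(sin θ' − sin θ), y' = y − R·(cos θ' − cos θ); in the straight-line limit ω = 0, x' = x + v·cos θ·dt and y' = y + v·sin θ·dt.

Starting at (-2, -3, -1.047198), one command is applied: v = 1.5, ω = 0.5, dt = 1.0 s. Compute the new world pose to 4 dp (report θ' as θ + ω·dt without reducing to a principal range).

(-0.9628, -4.0620, -0.5472)

θ' = -1.0472 + 0.5·1.0 = -0.5472
R = v/ω = 1.5/0.5 = 3.0000
x' = -2 + 3.0000·(sin -0.5472 − sin -1.0472) = -0.9628
y' = -3 − 3.0000·(cos -0.5472 − cos -1.0472) = -4.0620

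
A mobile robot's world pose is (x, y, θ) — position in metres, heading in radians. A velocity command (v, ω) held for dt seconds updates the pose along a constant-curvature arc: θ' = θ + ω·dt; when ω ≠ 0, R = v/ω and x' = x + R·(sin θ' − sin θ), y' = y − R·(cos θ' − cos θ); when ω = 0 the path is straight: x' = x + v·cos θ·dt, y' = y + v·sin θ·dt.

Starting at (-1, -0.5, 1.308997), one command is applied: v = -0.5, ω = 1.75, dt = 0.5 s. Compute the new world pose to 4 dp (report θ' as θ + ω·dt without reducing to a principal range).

θ' = 1.3090 + 1.75·0.5 = 2.1840
R = v/ω = -0.5/1.75 = -0.2857
x' = -1 + -0.2857·(sin 2.1840 − sin 1.3090) = -0.9577
y' = -0.5 − -0.2857·(cos 2.1840 − cos 1.3090) = -0.7384

(-0.9577, -0.7384, 2.1840)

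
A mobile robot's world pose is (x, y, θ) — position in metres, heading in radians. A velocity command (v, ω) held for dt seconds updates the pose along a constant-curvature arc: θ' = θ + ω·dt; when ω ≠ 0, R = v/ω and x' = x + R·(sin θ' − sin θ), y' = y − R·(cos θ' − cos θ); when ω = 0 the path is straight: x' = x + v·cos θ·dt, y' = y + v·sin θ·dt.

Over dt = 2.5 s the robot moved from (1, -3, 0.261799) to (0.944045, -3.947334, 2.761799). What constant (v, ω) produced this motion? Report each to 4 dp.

Δθ = 2.761799 − 0.261799 = 2.500000
ω = Δθ/dt = 2.500000/2.5 = 1.0000
R = −Δy/(cos θ' − cos θ) = -0.5000
v = R·ω = -0.5000·1.0000 = -0.5000

v = -0.5000, ω = 1.0000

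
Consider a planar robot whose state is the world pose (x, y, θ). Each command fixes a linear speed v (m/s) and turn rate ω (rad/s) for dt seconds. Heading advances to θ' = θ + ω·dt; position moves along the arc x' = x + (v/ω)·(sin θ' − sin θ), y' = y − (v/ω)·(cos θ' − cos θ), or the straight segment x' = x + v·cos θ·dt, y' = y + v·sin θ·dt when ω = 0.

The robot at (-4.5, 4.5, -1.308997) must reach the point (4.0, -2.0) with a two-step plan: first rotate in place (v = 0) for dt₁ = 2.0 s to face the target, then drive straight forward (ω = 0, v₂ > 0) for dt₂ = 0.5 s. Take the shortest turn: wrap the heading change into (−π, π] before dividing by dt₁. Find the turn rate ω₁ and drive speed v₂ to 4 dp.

heading to target = atan2(-2−4.5, 4−-4.5) = -0.6528
Δθ = wrap(-0.6528 − -1.3090) = 0.6562; ω₁ = Δθ/dt₁ = 0.3281
distance = √((4−-4.5)² + (-2−4.5)²) = 10.7005; v₂ = distance/dt₂ = 21.4009

ω₁ = 0.3281, v₂ = 21.4009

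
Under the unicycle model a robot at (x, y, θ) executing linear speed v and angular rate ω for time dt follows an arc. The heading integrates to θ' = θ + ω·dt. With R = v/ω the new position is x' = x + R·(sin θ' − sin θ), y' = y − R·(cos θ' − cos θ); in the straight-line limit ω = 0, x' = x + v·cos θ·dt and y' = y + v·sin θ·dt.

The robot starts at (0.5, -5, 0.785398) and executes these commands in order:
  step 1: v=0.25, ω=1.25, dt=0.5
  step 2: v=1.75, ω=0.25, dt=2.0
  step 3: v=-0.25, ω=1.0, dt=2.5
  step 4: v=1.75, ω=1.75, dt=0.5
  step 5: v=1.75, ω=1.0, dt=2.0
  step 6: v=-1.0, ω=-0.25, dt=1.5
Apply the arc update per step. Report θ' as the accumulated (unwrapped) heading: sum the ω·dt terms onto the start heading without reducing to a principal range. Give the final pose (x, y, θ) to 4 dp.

step 1: θ'=1.4104 (R=0.2000) → pose (0.5560, -4.8905, 1.4104)
step 2: θ'=1.9104 (R=7.0000) → pose (0.2461, -1.4408, 1.9104)
step 3: θ'=4.4104 (R=-0.2500) → pose (0.7205, -1.4318, 4.4104)
step 4: θ'=5.2854 (R=1.0000) → pose (0.8350, -2.2714, 5.2854)
step 5: θ'=7.2854 (R=1.7500) → pose (3.7801, -2.2649, 7.2854)
step 6: θ'=6.9104 (R=4.0000) → pose (2.7570, -3.3498, 6.9104)

(2.7570, -3.3498, 6.9104)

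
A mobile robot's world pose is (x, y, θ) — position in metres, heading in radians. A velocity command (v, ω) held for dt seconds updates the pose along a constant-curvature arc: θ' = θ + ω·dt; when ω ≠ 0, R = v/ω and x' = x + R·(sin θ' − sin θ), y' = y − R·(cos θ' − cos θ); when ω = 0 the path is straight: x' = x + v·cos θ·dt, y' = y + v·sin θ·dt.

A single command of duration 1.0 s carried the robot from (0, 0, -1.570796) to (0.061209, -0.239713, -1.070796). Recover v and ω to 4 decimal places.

v = 0.2500, ω = 0.5000

Δθ = -1.070796 − -1.570796 = 0.500000
ω = Δθ/dt = 0.500000/1.0 = 0.5000
R = −Δy/(cos θ' − cos θ) = 0.5000
v = R·ω = 0.5000·0.5000 = 0.2500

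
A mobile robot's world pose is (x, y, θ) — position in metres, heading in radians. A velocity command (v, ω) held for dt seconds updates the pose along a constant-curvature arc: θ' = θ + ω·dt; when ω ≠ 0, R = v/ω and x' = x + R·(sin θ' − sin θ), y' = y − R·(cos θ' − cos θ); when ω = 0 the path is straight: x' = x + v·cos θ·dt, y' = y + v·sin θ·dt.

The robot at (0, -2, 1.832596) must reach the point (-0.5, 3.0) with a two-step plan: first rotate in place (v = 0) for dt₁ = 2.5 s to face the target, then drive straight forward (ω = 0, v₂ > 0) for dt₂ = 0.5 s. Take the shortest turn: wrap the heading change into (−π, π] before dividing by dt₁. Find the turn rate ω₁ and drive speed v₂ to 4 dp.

ω₁ = -0.0649, v₂ = 10.0499

heading to target = atan2(3−-2, -0.5−0) = 1.6705
Δθ = wrap(1.6705 − 1.8326) = -0.1621; ω₁ = Δθ/dt₁ = -0.0649
distance = √((-0.5−0)² + (3−-2)²) = 5.0249; v₂ = distance/dt₂ = 10.0499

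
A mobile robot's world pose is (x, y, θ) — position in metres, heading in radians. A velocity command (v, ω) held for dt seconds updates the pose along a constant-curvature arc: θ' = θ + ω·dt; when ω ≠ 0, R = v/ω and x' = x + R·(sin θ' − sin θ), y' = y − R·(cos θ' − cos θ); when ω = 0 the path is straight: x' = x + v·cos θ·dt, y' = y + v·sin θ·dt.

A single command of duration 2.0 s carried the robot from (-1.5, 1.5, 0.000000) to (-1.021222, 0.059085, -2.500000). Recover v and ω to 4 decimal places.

v = 1.0000, ω = -1.2500

Δθ = -2.500000 − 0.000000 = -2.500000
ω = Δθ/dt = -2.500000/2.0 = -1.2500
R = −Δy/(cos θ' − cos θ) = -0.8000
v = R·ω = -0.8000·-1.2500 = 1.0000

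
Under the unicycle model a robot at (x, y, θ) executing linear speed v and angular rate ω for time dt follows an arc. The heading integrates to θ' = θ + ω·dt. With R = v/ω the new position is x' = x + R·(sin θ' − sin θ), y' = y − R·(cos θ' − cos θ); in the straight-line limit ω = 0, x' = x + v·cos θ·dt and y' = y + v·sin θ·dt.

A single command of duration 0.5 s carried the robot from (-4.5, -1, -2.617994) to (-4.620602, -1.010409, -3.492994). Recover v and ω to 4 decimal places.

v = 0.2500, ω = -1.7500

Δθ = -3.492994 − -2.617994 = -0.875000
ω = Δθ/dt = -0.875000/0.5 = -1.7500
R = Δx/(sin θ' − sin θ) = -0.1429
v = R·ω = -0.1429·-1.7500 = 0.2500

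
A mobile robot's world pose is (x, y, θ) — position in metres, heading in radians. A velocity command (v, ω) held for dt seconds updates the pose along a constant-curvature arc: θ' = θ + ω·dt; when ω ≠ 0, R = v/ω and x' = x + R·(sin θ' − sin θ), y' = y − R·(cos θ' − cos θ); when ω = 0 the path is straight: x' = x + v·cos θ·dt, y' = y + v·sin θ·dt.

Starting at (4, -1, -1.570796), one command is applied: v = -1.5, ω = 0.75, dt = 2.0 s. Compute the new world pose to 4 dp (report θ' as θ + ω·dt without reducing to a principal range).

(2.1415, 0.9950, -0.0708)

θ' = -1.5708 + 0.75·2.0 = -0.0708
R = v/ω = -1.5/0.75 = -2.0000
x' = 4 + -2.0000·(sin -0.0708 − sin -1.5708) = 2.1415
y' = -1 − -2.0000·(cos -0.0708 − cos -1.5708) = 0.9950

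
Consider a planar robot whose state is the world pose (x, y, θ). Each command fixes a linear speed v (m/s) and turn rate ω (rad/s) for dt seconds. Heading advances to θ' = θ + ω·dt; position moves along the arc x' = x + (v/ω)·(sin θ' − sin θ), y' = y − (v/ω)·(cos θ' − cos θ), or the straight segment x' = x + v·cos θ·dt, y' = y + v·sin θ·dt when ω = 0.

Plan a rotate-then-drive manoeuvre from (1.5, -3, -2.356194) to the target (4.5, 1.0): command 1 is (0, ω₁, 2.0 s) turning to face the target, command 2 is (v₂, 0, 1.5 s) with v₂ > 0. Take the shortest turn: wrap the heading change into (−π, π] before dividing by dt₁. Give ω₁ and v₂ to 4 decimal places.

ω₁ = -1.4998, v₂ = 3.3333

heading to target = atan2(1−-3, 4.5−1.5) = 0.9273
Δθ = wrap(0.9273 − -2.3562) = -2.9997; ω₁ = Δθ/dt₁ = -1.4998
distance = √((4.5−1.5)² + (1−-3)²) = 5.0000; v₂ = distance/dt₂ = 3.3333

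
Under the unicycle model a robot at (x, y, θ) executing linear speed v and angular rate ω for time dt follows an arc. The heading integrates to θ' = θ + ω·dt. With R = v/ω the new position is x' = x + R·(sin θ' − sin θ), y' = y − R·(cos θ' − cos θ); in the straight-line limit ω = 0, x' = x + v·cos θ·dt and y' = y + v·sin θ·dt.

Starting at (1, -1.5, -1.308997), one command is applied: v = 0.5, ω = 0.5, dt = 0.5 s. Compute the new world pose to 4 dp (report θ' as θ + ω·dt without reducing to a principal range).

θ' = -1.3090 + 0.5·0.5 = -1.0590
R = v/ω = 0.5/0.5 = 1.0000
x' = 1 + 1.0000·(sin -1.0590 − sin -1.3090) = 1.0941
y' = -1.5 − 1.0000·(cos -1.0590 − cos -1.3090) = -1.7309

(1.0941, -1.7309, -1.0590)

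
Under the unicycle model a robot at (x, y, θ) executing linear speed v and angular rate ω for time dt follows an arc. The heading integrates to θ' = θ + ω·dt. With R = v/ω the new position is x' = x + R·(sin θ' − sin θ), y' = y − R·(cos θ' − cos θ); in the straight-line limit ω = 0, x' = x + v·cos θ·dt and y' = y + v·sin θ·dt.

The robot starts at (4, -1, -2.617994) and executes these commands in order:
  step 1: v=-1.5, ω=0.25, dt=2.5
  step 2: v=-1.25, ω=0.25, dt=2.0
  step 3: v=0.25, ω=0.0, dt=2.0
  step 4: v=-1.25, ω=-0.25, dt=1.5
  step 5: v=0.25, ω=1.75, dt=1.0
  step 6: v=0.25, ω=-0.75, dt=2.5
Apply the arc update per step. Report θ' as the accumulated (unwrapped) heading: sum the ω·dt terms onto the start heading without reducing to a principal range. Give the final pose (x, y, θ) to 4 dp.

(7.5246, 4.8780, -1.9930)

step 1: θ'=-1.9930 (R=-6.0000) → pose (6.4731, 1.7376, -1.9930)
step 2: θ'=-1.4930 (R=-5.0000) → pose (6.8971, 4.1750, -1.4930)
step 3: θ'=-1.4930 (straight) → pose (6.9359, 3.6765, -1.4930)
step 4: θ'=-1.8680 (R=5.0000) → pose (7.1400, 5.5293, -1.8680)
step 5: θ'=-0.1180 (R=0.1429) → pose (7.2598, 5.3456, -0.1180)
step 6: θ'=-1.9930 (R=-0.3333) → pose (7.5246, 4.8780, -1.9930)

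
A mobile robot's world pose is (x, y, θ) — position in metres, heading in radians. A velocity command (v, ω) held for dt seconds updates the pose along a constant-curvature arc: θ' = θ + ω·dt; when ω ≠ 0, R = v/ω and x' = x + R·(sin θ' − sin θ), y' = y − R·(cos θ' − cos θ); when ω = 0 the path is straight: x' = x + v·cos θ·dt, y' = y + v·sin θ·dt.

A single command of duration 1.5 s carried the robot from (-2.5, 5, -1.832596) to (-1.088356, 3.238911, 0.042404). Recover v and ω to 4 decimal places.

v = 1.7500, ω = 1.2500

Δθ = 0.042404 − -1.832596 = 1.875000
ω = Δθ/dt = 1.875000/1.5 = 1.2500
R = −Δy/(cos θ' − cos θ) = 1.4000
v = R·ω = 1.4000·1.2500 = 1.7500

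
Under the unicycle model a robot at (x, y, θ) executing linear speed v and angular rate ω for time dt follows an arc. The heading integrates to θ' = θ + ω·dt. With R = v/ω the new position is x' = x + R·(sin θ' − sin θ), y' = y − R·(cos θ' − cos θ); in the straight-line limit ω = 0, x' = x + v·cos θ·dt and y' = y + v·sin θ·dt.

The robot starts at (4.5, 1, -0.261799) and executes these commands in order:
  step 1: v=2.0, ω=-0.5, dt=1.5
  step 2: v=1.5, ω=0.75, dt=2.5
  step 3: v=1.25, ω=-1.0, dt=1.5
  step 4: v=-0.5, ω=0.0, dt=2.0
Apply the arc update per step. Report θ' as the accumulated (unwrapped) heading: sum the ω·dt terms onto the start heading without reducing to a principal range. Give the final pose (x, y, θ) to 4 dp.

step 1: θ'=-1.0118 (R=-4.0000) → pose (6.8559, -0.7424, -1.0118)
step 2: θ'=0.8632 (R=2.0000) → pose (10.0713, -0.9817, 0.8632)
step 3: θ'=-0.6368 (R=-1.2500) → pose (11.7645, -0.7892, -0.6368)
step 4: θ'=-0.6368 (straight) → pose (10.9605, -0.1946, -0.6368)

(10.9605, -0.1946, -0.6368)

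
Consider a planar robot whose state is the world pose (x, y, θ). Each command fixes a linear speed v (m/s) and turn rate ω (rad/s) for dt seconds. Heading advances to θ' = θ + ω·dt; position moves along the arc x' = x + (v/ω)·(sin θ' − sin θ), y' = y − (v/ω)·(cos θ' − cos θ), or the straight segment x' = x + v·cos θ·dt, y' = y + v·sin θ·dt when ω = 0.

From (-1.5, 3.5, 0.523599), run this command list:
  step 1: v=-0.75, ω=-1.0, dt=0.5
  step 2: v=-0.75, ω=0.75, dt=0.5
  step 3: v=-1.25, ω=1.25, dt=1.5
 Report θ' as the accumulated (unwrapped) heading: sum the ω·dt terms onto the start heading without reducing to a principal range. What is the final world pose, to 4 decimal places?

step 1: θ'=0.0236 (R=0.7500) → pose (-1.8573, 3.3997, 0.0236)
step 2: θ'=0.3986 (R=-1.0000) → pose (-2.2218, 3.3216, 0.3986)
step 3: θ'=2.2736 (R=-1.0000) → pose (-2.5967, 1.7536, 2.2736)

(-2.5967, 1.7536, 2.2736)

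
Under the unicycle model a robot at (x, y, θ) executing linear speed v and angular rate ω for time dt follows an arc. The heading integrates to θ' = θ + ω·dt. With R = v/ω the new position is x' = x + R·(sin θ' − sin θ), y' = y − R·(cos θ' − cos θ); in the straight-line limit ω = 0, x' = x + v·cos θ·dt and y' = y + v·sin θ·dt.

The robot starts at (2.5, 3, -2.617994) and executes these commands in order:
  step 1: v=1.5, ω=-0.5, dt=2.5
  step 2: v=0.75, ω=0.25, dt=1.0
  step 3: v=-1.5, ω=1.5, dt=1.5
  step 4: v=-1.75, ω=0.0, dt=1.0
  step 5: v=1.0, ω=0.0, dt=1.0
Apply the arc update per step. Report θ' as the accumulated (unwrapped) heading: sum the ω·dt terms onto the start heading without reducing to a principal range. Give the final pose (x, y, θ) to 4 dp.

(-0.3223, 5.6033, -1.3680)

step 1: θ'=-3.8680 (R=-3.0000) → pose (-0.9926, 3.3554, -3.8680)
step 2: θ'=-3.6180 (R=3.0000) → pose (-1.6093, 3.7786, -3.6180)
step 3: θ'=-1.3680 (R=-1.0000) → pose (-0.1713, 4.8687, -1.3680)
step 4: θ'=-1.3680 (straight) → pose (-0.5237, 6.5828, -1.3680)
step 5: θ'=-1.3680 (straight) → pose (-0.3223, 5.6033, -1.3680)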